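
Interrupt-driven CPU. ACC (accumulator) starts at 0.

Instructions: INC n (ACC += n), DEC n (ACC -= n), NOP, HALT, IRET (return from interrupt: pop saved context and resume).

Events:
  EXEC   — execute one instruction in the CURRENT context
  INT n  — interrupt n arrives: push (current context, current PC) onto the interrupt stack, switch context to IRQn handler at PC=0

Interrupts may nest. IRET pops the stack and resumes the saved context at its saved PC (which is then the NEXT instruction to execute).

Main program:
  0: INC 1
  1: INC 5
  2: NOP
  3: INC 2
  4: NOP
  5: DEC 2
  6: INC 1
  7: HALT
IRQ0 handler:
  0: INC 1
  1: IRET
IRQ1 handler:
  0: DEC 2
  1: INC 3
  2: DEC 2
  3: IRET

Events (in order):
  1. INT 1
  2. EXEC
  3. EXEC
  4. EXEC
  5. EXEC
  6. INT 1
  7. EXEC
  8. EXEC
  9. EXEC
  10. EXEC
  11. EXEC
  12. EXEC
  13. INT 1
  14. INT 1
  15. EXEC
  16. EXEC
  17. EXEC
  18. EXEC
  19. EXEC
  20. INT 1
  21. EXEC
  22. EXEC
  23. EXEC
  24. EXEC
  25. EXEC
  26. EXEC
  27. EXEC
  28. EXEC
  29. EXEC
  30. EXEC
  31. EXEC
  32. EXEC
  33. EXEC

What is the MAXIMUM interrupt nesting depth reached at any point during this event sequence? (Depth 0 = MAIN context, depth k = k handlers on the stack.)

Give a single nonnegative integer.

Answer: 2

Derivation:
Event 1 (INT 1): INT 1 arrives: push (MAIN, PC=0), enter IRQ1 at PC=0 (depth now 1) [depth=1]
Event 2 (EXEC): [IRQ1] PC=0: DEC 2 -> ACC=-2 [depth=1]
Event 3 (EXEC): [IRQ1] PC=1: INC 3 -> ACC=1 [depth=1]
Event 4 (EXEC): [IRQ1] PC=2: DEC 2 -> ACC=-1 [depth=1]
Event 5 (EXEC): [IRQ1] PC=3: IRET -> resume MAIN at PC=0 (depth now 0) [depth=0]
Event 6 (INT 1): INT 1 arrives: push (MAIN, PC=0), enter IRQ1 at PC=0 (depth now 1) [depth=1]
Event 7 (EXEC): [IRQ1] PC=0: DEC 2 -> ACC=-3 [depth=1]
Event 8 (EXEC): [IRQ1] PC=1: INC 3 -> ACC=0 [depth=1]
Event 9 (EXEC): [IRQ1] PC=2: DEC 2 -> ACC=-2 [depth=1]
Event 10 (EXEC): [IRQ1] PC=3: IRET -> resume MAIN at PC=0 (depth now 0) [depth=0]
Event 11 (EXEC): [MAIN] PC=0: INC 1 -> ACC=-1 [depth=0]
Event 12 (EXEC): [MAIN] PC=1: INC 5 -> ACC=4 [depth=0]
Event 13 (INT 1): INT 1 arrives: push (MAIN, PC=2), enter IRQ1 at PC=0 (depth now 1) [depth=1]
Event 14 (INT 1): INT 1 arrives: push (IRQ1, PC=0), enter IRQ1 at PC=0 (depth now 2) [depth=2]
Event 15 (EXEC): [IRQ1] PC=0: DEC 2 -> ACC=2 [depth=2]
Event 16 (EXEC): [IRQ1] PC=1: INC 3 -> ACC=5 [depth=2]
Event 17 (EXEC): [IRQ1] PC=2: DEC 2 -> ACC=3 [depth=2]
Event 18 (EXEC): [IRQ1] PC=3: IRET -> resume IRQ1 at PC=0 (depth now 1) [depth=1]
Event 19 (EXEC): [IRQ1] PC=0: DEC 2 -> ACC=1 [depth=1]
Event 20 (INT 1): INT 1 arrives: push (IRQ1, PC=1), enter IRQ1 at PC=0 (depth now 2) [depth=2]
Event 21 (EXEC): [IRQ1] PC=0: DEC 2 -> ACC=-1 [depth=2]
Event 22 (EXEC): [IRQ1] PC=1: INC 3 -> ACC=2 [depth=2]
Event 23 (EXEC): [IRQ1] PC=2: DEC 2 -> ACC=0 [depth=2]
Event 24 (EXEC): [IRQ1] PC=3: IRET -> resume IRQ1 at PC=1 (depth now 1) [depth=1]
Event 25 (EXEC): [IRQ1] PC=1: INC 3 -> ACC=3 [depth=1]
Event 26 (EXEC): [IRQ1] PC=2: DEC 2 -> ACC=1 [depth=1]
Event 27 (EXEC): [IRQ1] PC=3: IRET -> resume MAIN at PC=2 (depth now 0) [depth=0]
Event 28 (EXEC): [MAIN] PC=2: NOP [depth=0]
Event 29 (EXEC): [MAIN] PC=3: INC 2 -> ACC=3 [depth=0]
Event 30 (EXEC): [MAIN] PC=4: NOP [depth=0]
Event 31 (EXEC): [MAIN] PC=5: DEC 2 -> ACC=1 [depth=0]
Event 32 (EXEC): [MAIN] PC=6: INC 1 -> ACC=2 [depth=0]
Event 33 (EXEC): [MAIN] PC=7: HALT [depth=0]
Max depth observed: 2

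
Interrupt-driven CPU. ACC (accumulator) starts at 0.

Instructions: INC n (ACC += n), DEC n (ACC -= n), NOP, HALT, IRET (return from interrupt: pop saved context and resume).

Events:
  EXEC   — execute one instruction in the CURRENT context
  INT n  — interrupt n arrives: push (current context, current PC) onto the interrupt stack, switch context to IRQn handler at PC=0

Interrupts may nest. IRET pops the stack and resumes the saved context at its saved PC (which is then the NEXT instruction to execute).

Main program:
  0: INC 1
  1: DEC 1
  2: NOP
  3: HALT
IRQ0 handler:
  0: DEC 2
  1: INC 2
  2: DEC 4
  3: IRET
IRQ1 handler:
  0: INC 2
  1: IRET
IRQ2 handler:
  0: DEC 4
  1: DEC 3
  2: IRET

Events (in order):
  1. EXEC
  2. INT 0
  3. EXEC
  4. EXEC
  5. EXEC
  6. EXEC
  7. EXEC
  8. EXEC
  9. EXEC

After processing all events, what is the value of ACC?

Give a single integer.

Answer: -4

Derivation:
Event 1 (EXEC): [MAIN] PC=0: INC 1 -> ACC=1
Event 2 (INT 0): INT 0 arrives: push (MAIN, PC=1), enter IRQ0 at PC=0 (depth now 1)
Event 3 (EXEC): [IRQ0] PC=0: DEC 2 -> ACC=-1
Event 4 (EXEC): [IRQ0] PC=1: INC 2 -> ACC=1
Event 5 (EXEC): [IRQ0] PC=2: DEC 4 -> ACC=-3
Event 6 (EXEC): [IRQ0] PC=3: IRET -> resume MAIN at PC=1 (depth now 0)
Event 7 (EXEC): [MAIN] PC=1: DEC 1 -> ACC=-4
Event 8 (EXEC): [MAIN] PC=2: NOP
Event 9 (EXEC): [MAIN] PC=3: HALT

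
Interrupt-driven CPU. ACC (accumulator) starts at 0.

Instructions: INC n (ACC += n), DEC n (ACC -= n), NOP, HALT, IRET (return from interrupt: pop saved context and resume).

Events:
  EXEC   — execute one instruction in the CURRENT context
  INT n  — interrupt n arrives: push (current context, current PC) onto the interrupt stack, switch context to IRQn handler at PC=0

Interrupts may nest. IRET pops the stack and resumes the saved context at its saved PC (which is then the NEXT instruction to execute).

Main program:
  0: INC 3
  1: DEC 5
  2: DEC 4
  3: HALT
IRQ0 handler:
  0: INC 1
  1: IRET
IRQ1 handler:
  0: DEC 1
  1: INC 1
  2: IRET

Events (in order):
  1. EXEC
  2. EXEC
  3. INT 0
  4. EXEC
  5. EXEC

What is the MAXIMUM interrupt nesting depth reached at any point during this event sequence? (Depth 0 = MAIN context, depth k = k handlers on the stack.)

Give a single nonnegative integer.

Event 1 (EXEC): [MAIN] PC=0: INC 3 -> ACC=3 [depth=0]
Event 2 (EXEC): [MAIN] PC=1: DEC 5 -> ACC=-2 [depth=0]
Event 3 (INT 0): INT 0 arrives: push (MAIN, PC=2), enter IRQ0 at PC=0 (depth now 1) [depth=1]
Event 4 (EXEC): [IRQ0] PC=0: INC 1 -> ACC=-1 [depth=1]
Event 5 (EXEC): [IRQ0] PC=1: IRET -> resume MAIN at PC=2 (depth now 0) [depth=0]
Max depth observed: 1

Answer: 1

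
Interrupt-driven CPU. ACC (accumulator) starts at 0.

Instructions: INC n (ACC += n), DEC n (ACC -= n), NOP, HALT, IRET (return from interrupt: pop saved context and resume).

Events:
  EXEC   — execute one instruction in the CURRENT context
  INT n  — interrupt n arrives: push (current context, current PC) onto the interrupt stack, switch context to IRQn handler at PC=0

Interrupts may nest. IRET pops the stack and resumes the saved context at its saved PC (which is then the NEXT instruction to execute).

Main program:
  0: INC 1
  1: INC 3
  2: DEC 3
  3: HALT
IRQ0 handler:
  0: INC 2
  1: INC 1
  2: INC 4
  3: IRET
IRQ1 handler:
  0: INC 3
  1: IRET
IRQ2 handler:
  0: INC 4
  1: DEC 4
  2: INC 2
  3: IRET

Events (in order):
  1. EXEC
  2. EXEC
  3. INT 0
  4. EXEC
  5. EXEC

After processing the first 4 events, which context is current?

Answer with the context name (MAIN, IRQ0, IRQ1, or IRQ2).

Answer: IRQ0

Derivation:
Event 1 (EXEC): [MAIN] PC=0: INC 1 -> ACC=1
Event 2 (EXEC): [MAIN] PC=1: INC 3 -> ACC=4
Event 3 (INT 0): INT 0 arrives: push (MAIN, PC=2), enter IRQ0 at PC=0 (depth now 1)
Event 4 (EXEC): [IRQ0] PC=0: INC 2 -> ACC=6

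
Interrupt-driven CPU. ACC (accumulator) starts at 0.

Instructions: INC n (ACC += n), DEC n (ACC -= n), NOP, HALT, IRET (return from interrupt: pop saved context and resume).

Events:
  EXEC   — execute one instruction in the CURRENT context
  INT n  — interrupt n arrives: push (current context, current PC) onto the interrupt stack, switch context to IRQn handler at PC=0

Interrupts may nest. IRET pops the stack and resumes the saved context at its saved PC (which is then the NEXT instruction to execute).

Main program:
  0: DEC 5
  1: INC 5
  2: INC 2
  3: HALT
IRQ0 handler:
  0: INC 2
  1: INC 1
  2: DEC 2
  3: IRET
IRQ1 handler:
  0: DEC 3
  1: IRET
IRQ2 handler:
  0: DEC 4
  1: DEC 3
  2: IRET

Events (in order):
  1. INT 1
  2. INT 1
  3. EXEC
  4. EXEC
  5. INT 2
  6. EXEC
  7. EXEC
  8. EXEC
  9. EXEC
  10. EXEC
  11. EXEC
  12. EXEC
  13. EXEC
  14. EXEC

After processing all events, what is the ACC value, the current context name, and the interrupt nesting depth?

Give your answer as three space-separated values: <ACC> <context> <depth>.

Event 1 (INT 1): INT 1 arrives: push (MAIN, PC=0), enter IRQ1 at PC=0 (depth now 1)
Event 2 (INT 1): INT 1 arrives: push (IRQ1, PC=0), enter IRQ1 at PC=0 (depth now 2)
Event 3 (EXEC): [IRQ1] PC=0: DEC 3 -> ACC=-3
Event 4 (EXEC): [IRQ1] PC=1: IRET -> resume IRQ1 at PC=0 (depth now 1)
Event 5 (INT 2): INT 2 arrives: push (IRQ1, PC=0), enter IRQ2 at PC=0 (depth now 2)
Event 6 (EXEC): [IRQ2] PC=0: DEC 4 -> ACC=-7
Event 7 (EXEC): [IRQ2] PC=1: DEC 3 -> ACC=-10
Event 8 (EXEC): [IRQ2] PC=2: IRET -> resume IRQ1 at PC=0 (depth now 1)
Event 9 (EXEC): [IRQ1] PC=0: DEC 3 -> ACC=-13
Event 10 (EXEC): [IRQ1] PC=1: IRET -> resume MAIN at PC=0 (depth now 0)
Event 11 (EXEC): [MAIN] PC=0: DEC 5 -> ACC=-18
Event 12 (EXEC): [MAIN] PC=1: INC 5 -> ACC=-13
Event 13 (EXEC): [MAIN] PC=2: INC 2 -> ACC=-11
Event 14 (EXEC): [MAIN] PC=3: HALT

Answer: -11 MAIN 0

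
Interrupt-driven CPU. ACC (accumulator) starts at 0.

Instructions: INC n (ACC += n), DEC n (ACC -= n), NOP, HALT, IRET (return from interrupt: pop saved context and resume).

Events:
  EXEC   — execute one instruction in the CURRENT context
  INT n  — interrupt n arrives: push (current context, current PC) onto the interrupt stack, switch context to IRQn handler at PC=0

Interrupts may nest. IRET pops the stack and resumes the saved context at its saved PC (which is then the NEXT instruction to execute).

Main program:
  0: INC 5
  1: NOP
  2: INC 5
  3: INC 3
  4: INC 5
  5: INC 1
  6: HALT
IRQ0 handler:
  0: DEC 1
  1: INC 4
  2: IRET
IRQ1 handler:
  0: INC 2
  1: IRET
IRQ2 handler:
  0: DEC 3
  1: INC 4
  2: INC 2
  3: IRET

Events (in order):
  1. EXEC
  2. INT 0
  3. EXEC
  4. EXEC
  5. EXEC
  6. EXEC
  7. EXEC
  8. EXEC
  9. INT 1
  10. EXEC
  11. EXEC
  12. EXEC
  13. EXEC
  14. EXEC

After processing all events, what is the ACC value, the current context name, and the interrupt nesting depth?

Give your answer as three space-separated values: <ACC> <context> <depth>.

Event 1 (EXEC): [MAIN] PC=0: INC 5 -> ACC=5
Event 2 (INT 0): INT 0 arrives: push (MAIN, PC=1), enter IRQ0 at PC=0 (depth now 1)
Event 3 (EXEC): [IRQ0] PC=0: DEC 1 -> ACC=4
Event 4 (EXEC): [IRQ0] PC=1: INC 4 -> ACC=8
Event 5 (EXEC): [IRQ0] PC=2: IRET -> resume MAIN at PC=1 (depth now 0)
Event 6 (EXEC): [MAIN] PC=1: NOP
Event 7 (EXEC): [MAIN] PC=2: INC 5 -> ACC=13
Event 8 (EXEC): [MAIN] PC=3: INC 3 -> ACC=16
Event 9 (INT 1): INT 1 arrives: push (MAIN, PC=4), enter IRQ1 at PC=0 (depth now 1)
Event 10 (EXEC): [IRQ1] PC=0: INC 2 -> ACC=18
Event 11 (EXEC): [IRQ1] PC=1: IRET -> resume MAIN at PC=4 (depth now 0)
Event 12 (EXEC): [MAIN] PC=4: INC 5 -> ACC=23
Event 13 (EXEC): [MAIN] PC=5: INC 1 -> ACC=24
Event 14 (EXEC): [MAIN] PC=6: HALT

Answer: 24 MAIN 0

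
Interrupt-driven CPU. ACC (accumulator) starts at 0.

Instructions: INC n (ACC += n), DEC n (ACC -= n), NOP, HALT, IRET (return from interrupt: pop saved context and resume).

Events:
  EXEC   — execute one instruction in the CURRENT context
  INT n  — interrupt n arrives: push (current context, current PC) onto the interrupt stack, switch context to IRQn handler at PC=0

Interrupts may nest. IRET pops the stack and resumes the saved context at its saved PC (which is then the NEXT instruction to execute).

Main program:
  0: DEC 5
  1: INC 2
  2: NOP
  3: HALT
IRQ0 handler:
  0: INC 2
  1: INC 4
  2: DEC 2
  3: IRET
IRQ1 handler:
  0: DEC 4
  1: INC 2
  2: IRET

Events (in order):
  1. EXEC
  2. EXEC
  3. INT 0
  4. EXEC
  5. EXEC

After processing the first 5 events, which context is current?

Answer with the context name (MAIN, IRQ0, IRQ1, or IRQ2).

Event 1 (EXEC): [MAIN] PC=0: DEC 5 -> ACC=-5
Event 2 (EXEC): [MAIN] PC=1: INC 2 -> ACC=-3
Event 3 (INT 0): INT 0 arrives: push (MAIN, PC=2), enter IRQ0 at PC=0 (depth now 1)
Event 4 (EXEC): [IRQ0] PC=0: INC 2 -> ACC=-1
Event 5 (EXEC): [IRQ0] PC=1: INC 4 -> ACC=3

Answer: IRQ0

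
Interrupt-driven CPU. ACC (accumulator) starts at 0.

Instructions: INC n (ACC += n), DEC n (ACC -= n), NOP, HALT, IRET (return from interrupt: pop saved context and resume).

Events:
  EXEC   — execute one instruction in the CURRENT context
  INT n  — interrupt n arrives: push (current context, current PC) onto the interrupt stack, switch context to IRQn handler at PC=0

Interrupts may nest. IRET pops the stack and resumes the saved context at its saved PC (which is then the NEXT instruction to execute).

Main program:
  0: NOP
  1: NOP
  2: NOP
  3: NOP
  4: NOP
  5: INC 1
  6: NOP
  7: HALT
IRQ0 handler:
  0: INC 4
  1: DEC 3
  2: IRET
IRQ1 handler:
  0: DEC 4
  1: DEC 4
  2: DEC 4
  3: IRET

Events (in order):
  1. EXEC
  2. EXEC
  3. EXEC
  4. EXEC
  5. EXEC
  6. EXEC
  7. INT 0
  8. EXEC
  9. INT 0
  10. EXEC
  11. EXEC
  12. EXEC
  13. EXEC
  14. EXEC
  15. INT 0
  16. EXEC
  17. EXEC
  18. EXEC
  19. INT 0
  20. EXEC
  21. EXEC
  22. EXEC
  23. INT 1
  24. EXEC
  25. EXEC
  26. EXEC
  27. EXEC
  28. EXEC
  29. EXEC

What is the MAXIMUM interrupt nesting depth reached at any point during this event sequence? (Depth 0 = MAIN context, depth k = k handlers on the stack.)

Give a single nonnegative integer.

Answer: 2

Derivation:
Event 1 (EXEC): [MAIN] PC=0: NOP [depth=0]
Event 2 (EXEC): [MAIN] PC=1: NOP [depth=0]
Event 3 (EXEC): [MAIN] PC=2: NOP [depth=0]
Event 4 (EXEC): [MAIN] PC=3: NOP [depth=0]
Event 5 (EXEC): [MAIN] PC=4: NOP [depth=0]
Event 6 (EXEC): [MAIN] PC=5: INC 1 -> ACC=1 [depth=0]
Event 7 (INT 0): INT 0 arrives: push (MAIN, PC=6), enter IRQ0 at PC=0 (depth now 1) [depth=1]
Event 8 (EXEC): [IRQ0] PC=0: INC 4 -> ACC=5 [depth=1]
Event 9 (INT 0): INT 0 arrives: push (IRQ0, PC=1), enter IRQ0 at PC=0 (depth now 2) [depth=2]
Event 10 (EXEC): [IRQ0] PC=0: INC 4 -> ACC=9 [depth=2]
Event 11 (EXEC): [IRQ0] PC=1: DEC 3 -> ACC=6 [depth=2]
Event 12 (EXEC): [IRQ0] PC=2: IRET -> resume IRQ0 at PC=1 (depth now 1) [depth=1]
Event 13 (EXEC): [IRQ0] PC=1: DEC 3 -> ACC=3 [depth=1]
Event 14 (EXEC): [IRQ0] PC=2: IRET -> resume MAIN at PC=6 (depth now 0) [depth=0]
Event 15 (INT 0): INT 0 arrives: push (MAIN, PC=6), enter IRQ0 at PC=0 (depth now 1) [depth=1]
Event 16 (EXEC): [IRQ0] PC=0: INC 4 -> ACC=7 [depth=1]
Event 17 (EXEC): [IRQ0] PC=1: DEC 3 -> ACC=4 [depth=1]
Event 18 (EXEC): [IRQ0] PC=2: IRET -> resume MAIN at PC=6 (depth now 0) [depth=0]
Event 19 (INT 0): INT 0 arrives: push (MAIN, PC=6), enter IRQ0 at PC=0 (depth now 1) [depth=1]
Event 20 (EXEC): [IRQ0] PC=0: INC 4 -> ACC=8 [depth=1]
Event 21 (EXEC): [IRQ0] PC=1: DEC 3 -> ACC=5 [depth=1]
Event 22 (EXEC): [IRQ0] PC=2: IRET -> resume MAIN at PC=6 (depth now 0) [depth=0]
Event 23 (INT 1): INT 1 arrives: push (MAIN, PC=6), enter IRQ1 at PC=0 (depth now 1) [depth=1]
Event 24 (EXEC): [IRQ1] PC=0: DEC 4 -> ACC=1 [depth=1]
Event 25 (EXEC): [IRQ1] PC=1: DEC 4 -> ACC=-3 [depth=1]
Event 26 (EXEC): [IRQ1] PC=2: DEC 4 -> ACC=-7 [depth=1]
Event 27 (EXEC): [IRQ1] PC=3: IRET -> resume MAIN at PC=6 (depth now 0) [depth=0]
Event 28 (EXEC): [MAIN] PC=6: NOP [depth=0]
Event 29 (EXEC): [MAIN] PC=7: HALT [depth=0]
Max depth observed: 2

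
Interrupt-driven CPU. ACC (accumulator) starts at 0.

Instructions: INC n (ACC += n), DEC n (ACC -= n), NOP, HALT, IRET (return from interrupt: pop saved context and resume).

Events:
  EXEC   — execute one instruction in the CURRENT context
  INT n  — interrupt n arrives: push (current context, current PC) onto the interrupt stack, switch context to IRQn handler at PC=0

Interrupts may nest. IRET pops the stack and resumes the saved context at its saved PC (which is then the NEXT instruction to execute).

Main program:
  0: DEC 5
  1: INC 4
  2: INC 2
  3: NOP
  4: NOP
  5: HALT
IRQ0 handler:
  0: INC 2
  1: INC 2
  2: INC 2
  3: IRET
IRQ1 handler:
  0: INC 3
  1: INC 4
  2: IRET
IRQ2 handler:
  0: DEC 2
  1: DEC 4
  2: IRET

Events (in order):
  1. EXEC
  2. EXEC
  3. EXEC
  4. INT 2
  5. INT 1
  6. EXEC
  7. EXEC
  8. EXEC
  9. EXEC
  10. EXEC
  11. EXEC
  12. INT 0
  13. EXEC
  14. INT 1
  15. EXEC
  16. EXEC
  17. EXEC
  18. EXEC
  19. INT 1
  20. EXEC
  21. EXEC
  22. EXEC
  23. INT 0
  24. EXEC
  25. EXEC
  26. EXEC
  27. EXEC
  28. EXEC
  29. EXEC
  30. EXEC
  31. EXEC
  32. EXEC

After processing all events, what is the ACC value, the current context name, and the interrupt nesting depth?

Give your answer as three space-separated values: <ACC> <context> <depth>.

Event 1 (EXEC): [MAIN] PC=0: DEC 5 -> ACC=-5
Event 2 (EXEC): [MAIN] PC=1: INC 4 -> ACC=-1
Event 3 (EXEC): [MAIN] PC=2: INC 2 -> ACC=1
Event 4 (INT 2): INT 2 arrives: push (MAIN, PC=3), enter IRQ2 at PC=0 (depth now 1)
Event 5 (INT 1): INT 1 arrives: push (IRQ2, PC=0), enter IRQ1 at PC=0 (depth now 2)
Event 6 (EXEC): [IRQ1] PC=0: INC 3 -> ACC=4
Event 7 (EXEC): [IRQ1] PC=1: INC 4 -> ACC=8
Event 8 (EXEC): [IRQ1] PC=2: IRET -> resume IRQ2 at PC=0 (depth now 1)
Event 9 (EXEC): [IRQ2] PC=0: DEC 2 -> ACC=6
Event 10 (EXEC): [IRQ2] PC=1: DEC 4 -> ACC=2
Event 11 (EXEC): [IRQ2] PC=2: IRET -> resume MAIN at PC=3 (depth now 0)
Event 12 (INT 0): INT 0 arrives: push (MAIN, PC=3), enter IRQ0 at PC=0 (depth now 1)
Event 13 (EXEC): [IRQ0] PC=0: INC 2 -> ACC=4
Event 14 (INT 1): INT 1 arrives: push (IRQ0, PC=1), enter IRQ1 at PC=0 (depth now 2)
Event 15 (EXEC): [IRQ1] PC=0: INC 3 -> ACC=7
Event 16 (EXEC): [IRQ1] PC=1: INC 4 -> ACC=11
Event 17 (EXEC): [IRQ1] PC=2: IRET -> resume IRQ0 at PC=1 (depth now 1)
Event 18 (EXEC): [IRQ0] PC=1: INC 2 -> ACC=13
Event 19 (INT 1): INT 1 arrives: push (IRQ0, PC=2), enter IRQ1 at PC=0 (depth now 2)
Event 20 (EXEC): [IRQ1] PC=0: INC 3 -> ACC=16
Event 21 (EXEC): [IRQ1] PC=1: INC 4 -> ACC=20
Event 22 (EXEC): [IRQ1] PC=2: IRET -> resume IRQ0 at PC=2 (depth now 1)
Event 23 (INT 0): INT 0 arrives: push (IRQ0, PC=2), enter IRQ0 at PC=0 (depth now 2)
Event 24 (EXEC): [IRQ0] PC=0: INC 2 -> ACC=22
Event 25 (EXEC): [IRQ0] PC=1: INC 2 -> ACC=24
Event 26 (EXEC): [IRQ0] PC=2: INC 2 -> ACC=26
Event 27 (EXEC): [IRQ0] PC=3: IRET -> resume IRQ0 at PC=2 (depth now 1)
Event 28 (EXEC): [IRQ0] PC=2: INC 2 -> ACC=28
Event 29 (EXEC): [IRQ0] PC=3: IRET -> resume MAIN at PC=3 (depth now 0)
Event 30 (EXEC): [MAIN] PC=3: NOP
Event 31 (EXEC): [MAIN] PC=4: NOP
Event 32 (EXEC): [MAIN] PC=5: HALT

Answer: 28 MAIN 0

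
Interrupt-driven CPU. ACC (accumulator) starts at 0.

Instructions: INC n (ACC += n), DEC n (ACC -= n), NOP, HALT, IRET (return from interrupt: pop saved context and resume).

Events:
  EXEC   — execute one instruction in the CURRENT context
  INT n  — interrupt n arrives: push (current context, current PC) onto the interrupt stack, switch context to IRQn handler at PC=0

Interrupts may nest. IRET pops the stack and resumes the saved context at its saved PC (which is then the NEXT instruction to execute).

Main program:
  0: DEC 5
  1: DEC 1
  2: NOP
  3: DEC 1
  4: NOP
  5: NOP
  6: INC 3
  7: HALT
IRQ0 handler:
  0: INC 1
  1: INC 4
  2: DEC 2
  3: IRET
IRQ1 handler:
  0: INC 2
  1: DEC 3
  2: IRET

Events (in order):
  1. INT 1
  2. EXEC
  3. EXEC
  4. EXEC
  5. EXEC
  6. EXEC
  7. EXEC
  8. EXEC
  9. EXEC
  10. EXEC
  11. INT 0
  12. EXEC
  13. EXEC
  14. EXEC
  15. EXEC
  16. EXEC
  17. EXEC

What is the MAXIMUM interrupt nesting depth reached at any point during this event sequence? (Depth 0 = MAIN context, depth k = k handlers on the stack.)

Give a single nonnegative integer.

Answer: 1

Derivation:
Event 1 (INT 1): INT 1 arrives: push (MAIN, PC=0), enter IRQ1 at PC=0 (depth now 1) [depth=1]
Event 2 (EXEC): [IRQ1] PC=0: INC 2 -> ACC=2 [depth=1]
Event 3 (EXEC): [IRQ1] PC=1: DEC 3 -> ACC=-1 [depth=1]
Event 4 (EXEC): [IRQ1] PC=2: IRET -> resume MAIN at PC=0 (depth now 0) [depth=0]
Event 5 (EXEC): [MAIN] PC=0: DEC 5 -> ACC=-6 [depth=0]
Event 6 (EXEC): [MAIN] PC=1: DEC 1 -> ACC=-7 [depth=0]
Event 7 (EXEC): [MAIN] PC=2: NOP [depth=0]
Event 8 (EXEC): [MAIN] PC=3: DEC 1 -> ACC=-8 [depth=0]
Event 9 (EXEC): [MAIN] PC=4: NOP [depth=0]
Event 10 (EXEC): [MAIN] PC=5: NOP [depth=0]
Event 11 (INT 0): INT 0 arrives: push (MAIN, PC=6), enter IRQ0 at PC=0 (depth now 1) [depth=1]
Event 12 (EXEC): [IRQ0] PC=0: INC 1 -> ACC=-7 [depth=1]
Event 13 (EXEC): [IRQ0] PC=1: INC 4 -> ACC=-3 [depth=1]
Event 14 (EXEC): [IRQ0] PC=2: DEC 2 -> ACC=-5 [depth=1]
Event 15 (EXEC): [IRQ0] PC=3: IRET -> resume MAIN at PC=6 (depth now 0) [depth=0]
Event 16 (EXEC): [MAIN] PC=6: INC 3 -> ACC=-2 [depth=0]
Event 17 (EXEC): [MAIN] PC=7: HALT [depth=0]
Max depth observed: 1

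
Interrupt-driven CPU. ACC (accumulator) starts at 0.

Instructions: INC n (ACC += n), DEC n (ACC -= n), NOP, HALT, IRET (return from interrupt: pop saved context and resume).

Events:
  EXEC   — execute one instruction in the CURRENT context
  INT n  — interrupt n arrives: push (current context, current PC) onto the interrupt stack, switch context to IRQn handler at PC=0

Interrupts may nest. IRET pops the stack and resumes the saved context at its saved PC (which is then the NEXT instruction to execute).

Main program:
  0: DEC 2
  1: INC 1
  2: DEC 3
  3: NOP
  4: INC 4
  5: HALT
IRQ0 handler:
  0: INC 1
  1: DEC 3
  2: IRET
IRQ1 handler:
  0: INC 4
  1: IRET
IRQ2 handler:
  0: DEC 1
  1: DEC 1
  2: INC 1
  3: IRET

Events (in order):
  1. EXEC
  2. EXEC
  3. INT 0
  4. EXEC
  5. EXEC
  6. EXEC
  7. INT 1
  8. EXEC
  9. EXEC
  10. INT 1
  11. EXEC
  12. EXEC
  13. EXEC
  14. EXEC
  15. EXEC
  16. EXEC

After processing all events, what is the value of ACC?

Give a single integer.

Event 1 (EXEC): [MAIN] PC=0: DEC 2 -> ACC=-2
Event 2 (EXEC): [MAIN] PC=1: INC 1 -> ACC=-1
Event 3 (INT 0): INT 0 arrives: push (MAIN, PC=2), enter IRQ0 at PC=0 (depth now 1)
Event 4 (EXEC): [IRQ0] PC=0: INC 1 -> ACC=0
Event 5 (EXEC): [IRQ0] PC=1: DEC 3 -> ACC=-3
Event 6 (EXEC): [IRQ0] PC=2: IRET -> resume MAIN at PC=2 (depth now 0)
Event 7 (INT 1): INT 1 arrives: push (MAIN, PC=2), enter IRQ1 at PC=0 (depth now 1)
Event 8 (EXEC): [IRQ1] PC=0: INC 4 -> ACC=1
Event 9 (EXEC): [IRQ1] PC=1: IRET -> resume MAIN at PC=2 (depth now 0)
Event 10 (INT 1): INT 1 arrives: push (MAIN, PC=2), enter IRQ1 at PC=0 (depth now 1)
Event 11 (EXEC): [IRQ1] PC=0: INC 4 -> ACC=5
Event 12 (EXEC): [IRQ1] PC=1: IRET -> resume MAIN at PC=2 (depth now 0)
Event 13 (EXEC): [MAIN] PC=2: DEC 3 -> ACC=2
Event 14 (EXEC): [MAIN] PC=3: NOP
Event 15 (EXEC): [MAIN] PC=4: INC 4 -> ACC=6
Event 16 (EXEC): [MAIN] PC=5: HALT

Answer: 6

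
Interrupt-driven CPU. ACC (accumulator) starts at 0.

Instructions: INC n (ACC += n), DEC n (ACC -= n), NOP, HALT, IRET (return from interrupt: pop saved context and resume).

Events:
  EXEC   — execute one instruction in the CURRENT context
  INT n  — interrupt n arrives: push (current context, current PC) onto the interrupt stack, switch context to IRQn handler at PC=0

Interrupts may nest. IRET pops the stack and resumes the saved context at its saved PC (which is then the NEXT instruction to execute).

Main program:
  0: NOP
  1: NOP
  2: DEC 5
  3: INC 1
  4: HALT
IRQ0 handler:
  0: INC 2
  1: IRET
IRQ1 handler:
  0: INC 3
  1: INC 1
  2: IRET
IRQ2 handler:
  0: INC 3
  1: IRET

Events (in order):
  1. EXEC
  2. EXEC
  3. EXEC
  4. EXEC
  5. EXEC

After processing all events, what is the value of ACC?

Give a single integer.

Event 1 (EXEC): [MAIN] PC=0: NOP
Event 2 (EXEC): [MAIN] PC=1: NOP
Event 3 (EXEC): [MAIN] PC=2: DEC 5 -> ACC=-5
Event 4 (EXEC): [MAIN] PC=3: INC 1 -> ACC=-4
Event 5 (EXEC): [MAIN] PC=4: HALT

Answer: -4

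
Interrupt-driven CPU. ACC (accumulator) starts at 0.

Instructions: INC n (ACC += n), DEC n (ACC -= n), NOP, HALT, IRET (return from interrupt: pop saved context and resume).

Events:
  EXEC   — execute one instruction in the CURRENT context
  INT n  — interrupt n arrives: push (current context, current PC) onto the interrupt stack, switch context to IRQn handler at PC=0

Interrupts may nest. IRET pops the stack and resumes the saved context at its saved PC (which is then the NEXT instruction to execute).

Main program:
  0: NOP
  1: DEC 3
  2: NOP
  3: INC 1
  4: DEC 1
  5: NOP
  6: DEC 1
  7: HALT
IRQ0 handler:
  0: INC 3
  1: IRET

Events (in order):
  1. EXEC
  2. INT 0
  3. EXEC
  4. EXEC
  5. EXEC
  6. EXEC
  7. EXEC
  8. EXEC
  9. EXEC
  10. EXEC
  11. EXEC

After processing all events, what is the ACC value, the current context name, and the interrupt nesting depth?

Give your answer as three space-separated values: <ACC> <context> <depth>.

Event 1 (EXEC): [MAIN] PC=0: NOP
Event 2 (INT 0): INT 0 arrives: push (MAIN, PC=1), enter IRQ0 at PC=0 (depth now 1)
Event 3 (EXEC): [IRQ0] PC=0: INC 3 -> ACC=3
Event 4 (EXEC): [IRQ0] PC=1: IRET -> resume MAIN at PC=1 (depth now 0)
Event 5 (EXEC): [MAIN] PC=1: DEC 3 -> ACC=0
Event 6 (EXEC): [MAIN] PC=2: NOP
Event 7 (EXEC): [MAIN] PC=3: INC 1 -> ACC=1
Event 8 (EXEC): [MAIN] PC=4: DEC 1 -> ACC=0
Event 9 (EXEC): [MAIN] PC=5: NOP
Event 10 (EXEC): [MAIN] PC=6: DEC 1 -> ACC=-1
Event 11 (EXEC): [MAIN] PC=7: HALT

Answer: -1 MAIN 0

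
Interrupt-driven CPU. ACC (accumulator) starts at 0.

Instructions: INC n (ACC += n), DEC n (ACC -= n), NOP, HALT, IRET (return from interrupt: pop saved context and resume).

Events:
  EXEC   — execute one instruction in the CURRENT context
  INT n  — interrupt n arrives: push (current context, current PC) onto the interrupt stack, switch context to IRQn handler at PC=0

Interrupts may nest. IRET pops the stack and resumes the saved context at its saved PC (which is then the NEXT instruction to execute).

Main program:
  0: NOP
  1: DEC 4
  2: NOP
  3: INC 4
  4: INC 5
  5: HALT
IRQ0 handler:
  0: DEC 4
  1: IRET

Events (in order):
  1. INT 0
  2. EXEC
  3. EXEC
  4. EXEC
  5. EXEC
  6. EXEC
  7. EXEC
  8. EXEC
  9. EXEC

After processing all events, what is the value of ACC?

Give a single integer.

Answer: 1

Derivation:
Event 1 (INT 0): INT 0 arrives: push (MAIN, PC=0), enter IRQ0 at PC=0 (depth now 1)
Event 2 (EXEC): [IRQ0] PC=0: DEC 4 -> ACC=-4
Event 3 (EXEC): [IRQ0] PC=1: IRET -> resume MAIN at PC=0 (depth now 0)
Event 4 (EXEC): [MAIN] PC=0: NOP
Event 5 (EXEC): [MAIN] PC=1: DEC 4 -> ACC=-8
Event 6 (EXEC): [MAIN] PC=2: NOP
Event 7 (EXEC): [MAIN] PC=3: INC 4 -> ACC=-4
Event 8 (EXEC): [MAIN] PC=4: INC 5 -> ACC=1
Event 9 (EXEC): [MAIN] PC=5: HALT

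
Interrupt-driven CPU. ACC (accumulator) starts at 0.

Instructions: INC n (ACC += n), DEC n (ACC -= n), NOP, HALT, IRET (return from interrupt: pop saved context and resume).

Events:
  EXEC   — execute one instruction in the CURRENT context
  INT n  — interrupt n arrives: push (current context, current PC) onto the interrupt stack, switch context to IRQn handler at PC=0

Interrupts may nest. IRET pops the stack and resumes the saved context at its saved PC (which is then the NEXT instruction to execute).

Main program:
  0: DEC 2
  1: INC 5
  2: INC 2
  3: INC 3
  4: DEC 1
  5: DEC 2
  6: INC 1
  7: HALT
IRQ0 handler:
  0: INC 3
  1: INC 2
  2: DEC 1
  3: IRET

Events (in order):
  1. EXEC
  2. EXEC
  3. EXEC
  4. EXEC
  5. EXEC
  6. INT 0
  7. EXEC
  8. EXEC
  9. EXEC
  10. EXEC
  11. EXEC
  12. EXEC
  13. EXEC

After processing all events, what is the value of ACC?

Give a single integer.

Answer: 10

Derivation:
Event 1 (EXEC): [MAIN] PC=0: DEC 2 -> ACC=-2
Event 2 (EXEC): [MAIN] PC=1: INC 5 -> ACC=3
Event 3 (EXEC): [MAIN] PC=2: INC 2 -> ACC=5
Event 4 (EXEC): [MAIN] PC=3: INC 3 -> ACC=8
Event 5 (EXEC): [MAIN] PC=4: DEC 1 -> ACC=7
Event 6 (INT 0): INT 0 arrives: push (MAIN, PC=5), enter IRQ0 at PC=0 (depth now 1)
Event 7 (EXEC): [IRQ0] PC=0: INC 3 -> ACC=10
Event 8 (EXEC): [IRQ0] PC=1: INC 2 -> ACC=12
Event 9 (EXEC): [IRQ0] PC=2: DEC 1 -> ACC=11
Event 10 (EXEC): [IRQ0] PC=3: IRET -> resume MAIN at PC=5 (depth now 0)
Event 11 (EXEC): [MAIN] PC=5: DEC 2 -> ACC=9
Event 12 (EXEC): [MAIN] PC=6: INC 1 -> ACC=10
Event 13 (EXEC): [MAIN] PC=7: HALT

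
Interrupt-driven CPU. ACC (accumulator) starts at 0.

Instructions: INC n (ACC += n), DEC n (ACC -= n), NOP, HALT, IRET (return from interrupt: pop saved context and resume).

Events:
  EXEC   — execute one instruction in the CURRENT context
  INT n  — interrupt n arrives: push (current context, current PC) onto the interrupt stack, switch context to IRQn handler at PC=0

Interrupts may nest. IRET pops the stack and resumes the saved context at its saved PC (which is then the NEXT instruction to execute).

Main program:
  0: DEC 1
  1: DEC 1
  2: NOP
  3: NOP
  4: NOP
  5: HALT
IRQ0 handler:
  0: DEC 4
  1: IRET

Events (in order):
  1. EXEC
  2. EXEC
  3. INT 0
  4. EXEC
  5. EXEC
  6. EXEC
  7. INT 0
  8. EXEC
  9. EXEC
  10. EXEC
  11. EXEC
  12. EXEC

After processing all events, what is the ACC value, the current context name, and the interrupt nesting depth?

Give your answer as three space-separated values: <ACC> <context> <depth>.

Event 1 (EXEC): [MAIN] PC=0: DEC 1 -> ACC=-1
Event 2 (EXEC): [MAIN] PC=1: DEC 1 -> ACC=-2
Event 3 (INT 0): INT 0 arrives: push (MAIN, PC=2), enter IRQ0 at PC=0 (depth now 1)
Event 4 (EXEC): [IRQ0] PC=0: DEC 4 -> ACC=-6
Event 5 (EXEC): [IRQ0] PC=1: IRET -> resume MAIN at PC=2 (depth now 0)
Event 6 (EXEC): [MAIN] PC=2: NOP
Event 7 (INT 0): INT 0 arrives: push (MAIN, PC=3), enter IRQ0 at PC=0 (depth now 1)
Event 8 (EXEC): [IRQ0] PC=0: DEC 4 -> ACC=-10
Event 9 (EXEC): [IRQ0] PC=1: IRET -> resume MAIN at PC=3 (depth now 0)
Event 10 (EXEC): [MAIN] PC=3: NOP
Event 11 (EXEC): [MAIN] PC=4: NOP
Event 12 (EXEC): [MAIN] PC=5: HALT

Answer: -10 MAIN 0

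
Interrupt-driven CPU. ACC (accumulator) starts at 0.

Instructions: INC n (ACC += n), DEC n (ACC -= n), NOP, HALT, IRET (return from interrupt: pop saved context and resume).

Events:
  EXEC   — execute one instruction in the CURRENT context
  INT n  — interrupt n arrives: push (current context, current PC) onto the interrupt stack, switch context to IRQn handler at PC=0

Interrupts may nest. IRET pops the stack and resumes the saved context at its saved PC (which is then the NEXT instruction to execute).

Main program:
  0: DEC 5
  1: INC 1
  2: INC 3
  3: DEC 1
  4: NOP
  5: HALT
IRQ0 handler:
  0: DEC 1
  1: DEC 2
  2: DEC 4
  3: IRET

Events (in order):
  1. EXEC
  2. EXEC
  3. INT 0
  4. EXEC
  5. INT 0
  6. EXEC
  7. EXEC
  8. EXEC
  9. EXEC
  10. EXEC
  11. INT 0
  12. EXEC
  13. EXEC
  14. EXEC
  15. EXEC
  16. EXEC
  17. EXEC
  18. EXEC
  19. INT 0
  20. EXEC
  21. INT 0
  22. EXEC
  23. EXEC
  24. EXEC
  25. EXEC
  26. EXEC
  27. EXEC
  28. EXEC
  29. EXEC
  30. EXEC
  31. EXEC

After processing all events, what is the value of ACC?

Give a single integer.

Event 1 (EXEC): [MAIN] PC=0: DEC 5 -> ACC=-5
Event 2 (EXEC): [MAIN] PC=1: INC 1 -> ACC=-4
Event 3 (INT 0): INT 0 arrives: push (MAIN, PC=2), enter IRQ0 at PC=0 (depth now 1)
Event 4 (EXEC): [IRQ0] PC=0: DEC 1 -> ACC=-5
Event 5 (INT 0): INT 0 arrives: push (IRQ0, PC=1), enter IRQ0 at PC=0 (depth now 2)
Event 6 (EXEC): [IRQ0] PC=0: DEC 1 -> ACC=-6
Event 7 (EXEC): [IRQ0] PC=1: DEC 2 -> ACC=-8
Event 8 (EXEC): [IRQ0] PC=2: DEC 4 -> ACC=-12
Event 9 (EXEC): [IRQ0] PC=3: IRET -> resume IRQ0 at PC=1 (depth now 1)
Event 10 (EXEC): [IRQ0] PC=1: DEC 2 -> ACC=-14
Event 11 (INT 0): INT 0 arrives: push (IRQ0, PC=2), enter IRQ0 at PC=0 (depth now 2)
Event 12 (EXEC): [IRQ0] PC=0: DEC 1 -> ACC=-15
Event 13 (EXEC): [IRQ0] PC=1: DEC 2 -> ACC=-17
Event 14 (EXEC): [IRQ0] PC=2: DEC 4 -> ACC=-21
Event 15 (EXEC): [IRQ0] PC=3: IRET -> resume IRQ0 at PC=2 (depth now 1)
Event 16 (EXEC): [IRQ0] PC=2: DEC 4 -> ACC=-25
Event 17 (EXEC): [IRQ0] PC=3: IRET -> resume MAIN at PC=2 (depth now 0)
Event 18 (EXEC): [MAIN] PC=2: INC 3 -> ACC=-22
Event 19 (INT 0): INT 0 arrives: push (MAIN, PC=3), enter IRQ0 at PC=0 (depth now 1)
Event 20 (EXEC): [IRQ0] PC=0: DEC 1 -> ACC=-23
Event 21 (INT 0): INT 0 arrives: push (IRQ0, PC=1), enter IRQ0 at PC=0 (depth now 2)
Event 22 (EXEC): [IRQ0] PC=0: DEC 1 -> ACC=-24
Event 23 (EXEC): [IRQ0] PC=1: DEC 2 -> ACC=-26
Event 24 (EXEC): [IRQ0] PC=2: DEC 4 -> ACC=-30
Event 25 (EXEC): [IRQ0] PC=3: IRET -> resume IRQ0 at PC=1 (depth now 1)
Event 26 (EXEC): [IRQ0] PC=1: DEC 2 -> ACC=-32
Event 27 (EXEC): [IRQ0] PC=2: DEC 4 -> ACC=-36
Event 28 (EXEC): [IRQ0] PC=3: IRET -> resume MAIN at PC=3 (depth now 0)
Event 29 (EXEC): [MAIN] PC=3: DEC 1 -> ACC=-37
Event 30 (EXEC): [MAIN] PC=4: NOP
Event 31 (EXEC): [MAIN] PC=5: HALT

Answer: -37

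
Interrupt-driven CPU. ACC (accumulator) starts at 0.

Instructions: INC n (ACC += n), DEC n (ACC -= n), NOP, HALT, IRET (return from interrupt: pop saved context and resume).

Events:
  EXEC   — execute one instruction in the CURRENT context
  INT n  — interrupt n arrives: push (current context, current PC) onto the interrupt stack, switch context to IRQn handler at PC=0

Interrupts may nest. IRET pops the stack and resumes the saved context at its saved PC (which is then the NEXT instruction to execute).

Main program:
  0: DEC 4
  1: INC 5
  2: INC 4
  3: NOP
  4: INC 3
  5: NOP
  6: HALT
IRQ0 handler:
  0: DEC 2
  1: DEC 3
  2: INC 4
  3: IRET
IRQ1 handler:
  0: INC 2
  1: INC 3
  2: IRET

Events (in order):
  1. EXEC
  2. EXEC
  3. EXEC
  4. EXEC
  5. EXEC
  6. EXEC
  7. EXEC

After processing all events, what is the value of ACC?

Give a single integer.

Event 1 (EXEC): [MAIN] PC=0: DEC 4 -> ACC=-4
Event 2 (EXEC): [MAIN] PC=1: INC 5 -> ACC=1
Event 3 (EXEC): [MAIN] PC=2: INC 4 -> ACC=5
Event 4 (EXEC): [MAIN] PC=3: NOP
Event 5 (EXEC): [MAIN] PC=4: INC 3 -> ACC=8
Event 6 (EXEC): [MAIN] PC=5: NOP
Event 7 (EXEC): [MAIN] PC=6: HALT

Answer: 8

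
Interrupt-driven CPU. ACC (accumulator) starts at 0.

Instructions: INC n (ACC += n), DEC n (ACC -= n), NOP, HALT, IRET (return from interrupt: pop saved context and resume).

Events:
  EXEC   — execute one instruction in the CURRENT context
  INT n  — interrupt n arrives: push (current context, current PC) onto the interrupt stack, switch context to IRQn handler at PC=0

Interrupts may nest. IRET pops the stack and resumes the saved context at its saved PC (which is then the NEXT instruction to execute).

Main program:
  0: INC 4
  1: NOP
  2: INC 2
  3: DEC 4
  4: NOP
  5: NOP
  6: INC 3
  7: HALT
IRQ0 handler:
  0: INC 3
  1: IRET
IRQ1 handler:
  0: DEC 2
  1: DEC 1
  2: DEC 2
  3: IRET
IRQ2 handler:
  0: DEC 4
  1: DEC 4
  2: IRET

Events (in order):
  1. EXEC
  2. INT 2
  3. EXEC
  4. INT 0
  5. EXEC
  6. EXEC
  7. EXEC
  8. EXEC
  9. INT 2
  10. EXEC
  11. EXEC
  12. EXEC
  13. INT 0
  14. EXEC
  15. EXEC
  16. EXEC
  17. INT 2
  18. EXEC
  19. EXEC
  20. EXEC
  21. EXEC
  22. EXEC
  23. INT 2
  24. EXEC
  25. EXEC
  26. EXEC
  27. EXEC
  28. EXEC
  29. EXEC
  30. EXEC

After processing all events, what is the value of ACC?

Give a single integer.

Answer: -21

Derivation:
Event 1 (EXEC): [MAIN] PC=0: INC 4 -> ACC=4
Event 2 (INT 2): INT 2 arrives: push (MAIN, PC=1), enter IRQ2 at PC=0 (depth now 1)
Event 3 (EXEC): [IRQ2] PC=0: DEC 4 -> ACC=0
Event 4 (INT 0): INT 0 arrives: push (IRQ2, PC=1), enter IRQ0 at PC=0 (depth now 2)
Event 5 (EXEC): [IRQ0] PC=0: INC 3 -> ACC=3
Event 6 (EXEC): [IRQ0] PC=1: IRET -> resume IRQ2 at PC=1 (depth now 1)
Event 7 (EXEC): [IRQ2] PC=1: DEC 4 -> ACC=-1
Event 8 (EXEC): [IRQ2] PC=2: IRET -> resume MAIN at PC=1 (depth now 0)
Event 9 (INT 2): INT 2 arrives: push (MAIN, PC=1), enter IRQ2 at PC=0 (depth now 1)
Event 10 (EXEC): [IRQ2] PC=0: DEC 4 -> ACC=-5
Event 11 (EXEC): [IRQ2] PC=1: DEC 4 -> ACC=-9
Event 12 (EXEC): [IRQ2] PC=2: IRET -> resume MAIN at PC=1 (depth now 0)
Event 13 (INT 0): INT 0 arrives: push (MAIN, PC=1), enter IRQ0 at PC=0 (depth now 1)
Event 14 (EXEC): [IRQ0] PC=0: INC 3 -> ACC=-6
Event 15 (EXEC): [IRQ0] PC=1: IRET -> resume MAIN at PC=1 (depth now 0)
Event 16 (EXEC): [MAIN] PC=1: NOP
Event 17 (INT 2): INT 2 arrives: push (MAIN, PC=2), enter IRQ2 at PC=0 (depth now 1)
Event 18 (EXEC): [IRQ2] PC=0: DEC 4 -> ACC=-10
Event 19 (EXEC): [IRQ2] PC=1: DEC 4 -> ACC=-14
Event 20 (EXEC): [IRQ2] PC=2: IRET -> resume MAIN at PC=2 (depth now 0)
Event 21 (EXEC): [MAIN] PC=2: INC 2 -> ACC=-12
Event 22 (EXEC): [MAIN] PC=3: DEC 4 -> ACC=-16
Event 23 (INT 2): INT 2 arrives: push (MAIN, PC=4), enter IRQ2 at PC=0 (depth now 1)
Event 24 (EXEC): [IRQ2] PC=0: DEC 4 -> ACC=-20
Event 25 (EXEC): [IRQ2] PC=1: DEC 4 -> ACC=-24
Event 26 (EXEC): [IRQ2] PC=2: IRET -> resume MAIN at PC=4 (depth now 0)
Event 27 (EXEC): [MAIN] PC=4: NOP
Event 28 (EXEC): [MAIN] PC=5: NOP
Event 29 (EXEC): [MAIN] PC=6: INC 3 -> ACC=-21
Event 30 (EXEC): [MAIN] PC=7: HALT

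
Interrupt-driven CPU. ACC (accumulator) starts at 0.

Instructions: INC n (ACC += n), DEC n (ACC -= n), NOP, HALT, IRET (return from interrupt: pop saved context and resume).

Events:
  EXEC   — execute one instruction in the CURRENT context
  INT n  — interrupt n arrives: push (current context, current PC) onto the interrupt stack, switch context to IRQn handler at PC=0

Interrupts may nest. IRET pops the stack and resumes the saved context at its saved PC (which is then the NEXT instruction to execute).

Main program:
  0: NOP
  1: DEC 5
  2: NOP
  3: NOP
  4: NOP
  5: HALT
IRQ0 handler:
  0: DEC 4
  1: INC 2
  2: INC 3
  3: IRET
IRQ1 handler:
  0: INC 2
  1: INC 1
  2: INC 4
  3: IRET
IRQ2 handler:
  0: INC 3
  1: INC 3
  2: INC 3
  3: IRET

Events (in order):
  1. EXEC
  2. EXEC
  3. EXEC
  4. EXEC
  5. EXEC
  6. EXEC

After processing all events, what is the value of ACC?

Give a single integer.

Event 1 (EXEC): [MAIN] PC=0: NOP
Event 2 (EXEC): [MAIN] PC=1: DEC 5 -> ACC=-5
Event 3 (EXEC): [MAIN] PC=2: NOP
Event 4 (EXEC): [MAIN] PC=3: NOP
Event 5 (EXEC): [MAIN] PC=4: NOP
Event 6 (EXEC): [MAIN] PC=5: HALT

Answer: -5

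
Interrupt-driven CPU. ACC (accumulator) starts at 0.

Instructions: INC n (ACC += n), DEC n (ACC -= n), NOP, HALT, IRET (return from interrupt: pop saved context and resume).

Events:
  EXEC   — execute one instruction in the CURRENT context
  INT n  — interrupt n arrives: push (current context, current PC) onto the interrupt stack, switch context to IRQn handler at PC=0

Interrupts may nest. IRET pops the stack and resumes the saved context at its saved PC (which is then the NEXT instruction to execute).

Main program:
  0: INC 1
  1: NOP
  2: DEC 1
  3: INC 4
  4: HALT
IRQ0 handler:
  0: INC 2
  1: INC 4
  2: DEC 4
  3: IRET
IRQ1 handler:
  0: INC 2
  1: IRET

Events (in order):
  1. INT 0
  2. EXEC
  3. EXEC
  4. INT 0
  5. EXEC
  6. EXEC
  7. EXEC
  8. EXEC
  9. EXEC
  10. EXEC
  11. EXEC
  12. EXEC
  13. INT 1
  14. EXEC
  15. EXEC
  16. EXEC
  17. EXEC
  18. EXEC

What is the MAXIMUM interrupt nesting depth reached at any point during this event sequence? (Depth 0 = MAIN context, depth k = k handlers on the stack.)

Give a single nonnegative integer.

Answer: 2

Derivation:
Event 1 (INT 0): INT 0 arrives: push (MAIN, PC=0), enter IRQ0 at PC=0 (depth now 1) [depth=1]
Event 2 (EXEC): [IRQ0] PC=0: INC 2 -> ACC=2 [depth=1]
Event 3 (EXEC): [IRQ0] PC=1: INC 4 -> ACC=6 [depth=1]
Event 4 (INT 0): INT 0 arrives: push (IRQ0, PC=2), enter IRQ0 at PC=0 (depth now 2) [depth=2]
Event 5 (EXEC): [IRQ0] PC=0: INC 2 -> ACC=8 [depth=2]
Event 6 (EXEC): [IRQ0] PC=1: INC 4 -> ACC=12 [depth=2]
Event 7 (EXEC): [IRQ0] PC=2: DEC 4 -> ACC=8 [depth=2]
Event 8 (EXEC): [IRQ0] PC=3: IRET -> resume IRQ0 at PC=2 (depth now 1) [depth=1]
Event 9 (EXEC): [IRQ0] PC=2: DEC 4 -> ACC=4 [depth=1]
Event 10 (EXEC): [IRQ0] PC=3: IRET -> resume MAIN at PC=0 (depth now 0) [depth=0]
Event 11 (EXEC): [MAIN] PC=0: INC 1 -> ACC=5 [depth=0]
Event 12 (EXEC): [MAIN] PC=1: NOP [depth=0]
Event 13 (INT 1): INT 1 arrives: push (MAIN, PC=2), enter IRQ1 at PC=0 (depth now 1) [depth=1]
Event 14 (EXEC): [IRQ1] PC=0: INC 2 -> ACC=7 [depth=1]
Event 15 (EXEC): [IRQ1] PC=1: IRET -> resume MAIN at PC=2 (depth now 0) [depth=0]
Event 16 (EXEC): [MAIN] PC=2: DEC 1 -> ACC=6 [depth=0]
Event 17 (EXEC): [MAIN] PC=3: INC 4 -> ACC=10 [depth=0]
Event 18 (EXEC): [MAIN] PC=4: HALT [depth=0]
Max depth observed: 2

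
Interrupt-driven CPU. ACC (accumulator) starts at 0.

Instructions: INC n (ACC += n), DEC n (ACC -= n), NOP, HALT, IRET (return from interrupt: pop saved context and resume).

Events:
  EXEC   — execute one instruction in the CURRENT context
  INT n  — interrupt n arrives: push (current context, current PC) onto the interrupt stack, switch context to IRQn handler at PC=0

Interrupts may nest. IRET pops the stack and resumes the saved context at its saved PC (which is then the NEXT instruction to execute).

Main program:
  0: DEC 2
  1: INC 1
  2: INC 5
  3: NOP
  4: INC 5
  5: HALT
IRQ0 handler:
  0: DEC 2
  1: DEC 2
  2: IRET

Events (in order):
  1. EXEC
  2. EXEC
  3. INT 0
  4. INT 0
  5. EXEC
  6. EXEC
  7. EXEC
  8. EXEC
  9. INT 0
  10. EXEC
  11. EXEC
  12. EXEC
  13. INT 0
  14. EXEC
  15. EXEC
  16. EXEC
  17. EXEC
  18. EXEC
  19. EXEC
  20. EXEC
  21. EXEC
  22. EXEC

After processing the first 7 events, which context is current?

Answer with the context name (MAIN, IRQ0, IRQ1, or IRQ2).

Event 1 (EXEC): [MAIN] PC=0: DEC 2 -> ACC=-2
Event 2 (EXEC): [MAIN] PC=1: INC 1 -> ACC=-1
Event 3 (INT 0): INT 0 arrives: push (MAIN, PC=2), enter IRQ0 at PC=0 (depth now 1)
Event 4 (INT 0): INT 0 arrives: push (IRQ0, PC=0), enter IRQ0 at PC=0 (depth now 2)
Event 5 (EXEC): [IRQ0] PC=0: DEC 2 -> ACC=-3
Event 6 (EXEC): [IRQ0] PC=1: DEC 2 -> ACC=-5
Event 7 (EXEC): [IRQ0] PC=2: IRET -> resume IRQ0 at PC=0 (depth now 1)

Answer: IRQ0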